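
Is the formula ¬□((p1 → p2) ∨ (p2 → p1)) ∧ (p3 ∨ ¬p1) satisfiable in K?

No, unsatisfiable

1. ¬□((p1 → p2) ∨ (p2 → p1)) ∧ (p3 ∨ ¬p1), w0
2. ¬□((p1 → p2) ∨ (p2 → p1)), w0
3. p3 ∨ ¬p1, w0
4. ¬p1, w0
5. ¬((p1 → p2) ∨ (p2 → p1)), w1
6. ¬(p1 → p2), w1
7. ¬(p2 → p1), w1
8. p1, w1
9. ¬p2, w1
10. p2, w1
11. ¬p1, w1
Accessibility: w0Rw1
Branch closes: p2 and ¬p2 both at w1.
(One branch shown.) All branches close.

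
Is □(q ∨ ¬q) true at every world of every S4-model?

Valid

Tableau for the negation ¬□(q ∨ ¬q):
1. ¬□(q ∨ ¬q), w0
2. ¬(q ∨ ¬q), w1
3. ¬q, w1
4. q, w1
Accessibility: w0Rw0, w0Rw1, w1Rw1
Branch closes: q and ¬q both at w1.
Every branch of the negation's tableau closes; the branch above is one of them.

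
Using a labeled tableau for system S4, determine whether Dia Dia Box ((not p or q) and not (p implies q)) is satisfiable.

Unsatisfiable (every branch closes)

1. Dia Dia Box ((not p or q) and not (p implies q)), w0
2. Dia Box ((not p or q) and not (p implies q)), w1
3. Box ((not p or q) and not (p implies q)), w2
4. (not p or q) and not (p implies q), w2
5. not p or q, w2
6. not (p implies q), w2
7. p, w2
8. not q, w2
9. q, w2
Accessibility: w0Rw0, w0Rw1, w0Rw2, w1Rw1, w1Rw2, w2Rw2
Branch closes: q and not q both at w2.
(One branch shown.) All branches close.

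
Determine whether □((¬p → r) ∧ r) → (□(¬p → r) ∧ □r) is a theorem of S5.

Yes, valid

Tableau for the negation ¬(□((¬p → r) ∧ r) → (□(¬p → r) ∧ □r)):
1. ¬(□((¬p → r) ∧ r) → (□(¬p → r) ∧ □r)), w0
2. □((¬p → r) ∧ r), w0
3. ¬(□(¬p → r) ∧ □r), w0
4. (¬p → r) ∧ r, w0
5. ¬p → r, w0
6. r, w0
7. ¬□(¬p → r), w0
8. ¬(¬p → r), w1
9. ¬p, w1
10. ¬r, w1
11. (¬p → r) ∧ r, w1
12. ¬p → r, w1
13. r, w1
Accessibility: w0Rw0, w0Rw1, w1Rw0, w1Rw1
Branch closes: r and ¬r both at w1.
Every branch of the negation's tableau closes; the branch above is one of them.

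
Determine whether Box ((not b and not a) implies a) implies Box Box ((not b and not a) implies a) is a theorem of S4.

Valid in S4

Tableau for the negation not (Box ((not b and not a) implies a) implies Box Box ((not b and not a) implies a)):
1. not (Box ((not b and not a) implies a) implies Box Box ((not b and not a) implies a)), u
2. Box ((not b and not a) implies a), u
3. not Box Box ((not b and not a) implies a), u
4. (not b and not a) implies a, u
5. not (not b and not a), u
6. a, u
7. not Box ((not b and not a) implies a), v
8. (not b and not a) implies a, v
9. not (not b and not a), v
10. a, v
11. not ((not b and not a) implies a), w
12. not b and not a, w
13. not a, w
14. not b, w
15. (not b and not a) implies a, w
16. not (not b and not a), w
17. a, w
Accessibility: uRu, uRv, uRw, vRv, vRw, wRw
Branch closes: a and not a both at w.
Every branch of the negation's tableau closes; the branch above is one of them.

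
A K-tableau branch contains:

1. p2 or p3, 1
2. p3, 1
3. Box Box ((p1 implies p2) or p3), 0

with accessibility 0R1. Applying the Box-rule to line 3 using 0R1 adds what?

Box ((p1 implies p2) or p3), 1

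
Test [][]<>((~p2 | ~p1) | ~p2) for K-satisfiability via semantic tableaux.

1. [][]<>((~p2 | ~p1) | ~p2), u

Yes, satisfiable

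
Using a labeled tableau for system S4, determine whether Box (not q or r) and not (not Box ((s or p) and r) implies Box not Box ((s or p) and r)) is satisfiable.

1. Box (not q or r) and not (not Box ((s or p) and r) implies Box not Box ((s or p) and r)), 0
2. Box (not q or r), 0
3. not (not Box ((s or p) and r) implies Box not Box ((s or p) and r)), 0
4. not Box ((s or p) and r), 0
5. not Box not Box ((s or p) and r), 0
6. not q or r, 0
7. r, 0
8. not ((s or p) and r), 1
9. not q or r, 1
10. not r, 1
11. not q, 1
12. Box ((s or p) and r), 2
13. not q or r, 2
14. (s or p) and r, 2
15. s or p, 2
16. r, 2
17. p, 2
Accessibility: 0R0, 0R1, 0R2, 1R1, 2R2

Satisfiable (open branch found)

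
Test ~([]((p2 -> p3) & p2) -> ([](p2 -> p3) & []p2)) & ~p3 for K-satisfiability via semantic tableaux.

1. ~([]((p2 -> p3) & p2) -> ([](p2 -> p3) & []p2)) & ~p3, 0
2. ~([]((p2 -> p3) & p2) -> ([](p2 -> p3) & []p2)), 0
3. ~p3, 0
4. []((p2 -> p3) & p2), 0
5. ~([](p2 -> p3) & []p2), 0
6. ~[](p2 -> p3), 0
7. ~(p2 -> p3), 1
8. p2, 1
9. ~p3, 1
10. (p2 -> p3) & p2, 1
11. p2 -> p3, 1
12. p3, 1
Accessibility: 0R1
Branch closes: p3 and ~p3 both at 1.
All branches of the tableau close; one closing branch shown above.

Unsatisfiable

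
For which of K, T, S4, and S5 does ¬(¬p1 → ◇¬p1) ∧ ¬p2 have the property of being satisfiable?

T-tableau for the formula:
1. ¬(¬p1 → ◇¬p1) ∧ ¬p2, 0
2. ¬(¬p1 → ◇¬p1), 0   [∧-rule on 1]
3. ¬p2, 0   [∧-rule on 1]
4. ¬p1, 0   [¬→-rule on 2]
5. ¬◇¬p1, 0   [¬→-rule on 2]
6. p1, 0   [¬◇-rule on 5 via 0R0]
Accessibility: 0R0
Branch closes: p1 and ¬p1 both at 0.
Every branch closes (one shown): unsatisfiable in T, hence also in S4, S5 (every S4/S5-frame is a T-frame).
K-tableau for the formula:
1. ¬(¬p1 → ◇¬p1) ∧ ¬p2, 0
2. ¬(¬p1 → ◇¬p1), 0   [∧-rule on 1]
3. ¬p2, 0   [∧-rule on 1]
4. ¬p1, 0   [¬→-rule on 2]
5. ¬◇¬p1, 0   [¬→-rule on 2]
Complete open branch: satisfiable in K.

K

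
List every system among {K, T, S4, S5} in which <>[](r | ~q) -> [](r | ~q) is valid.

S5-tableau for the negation ~(<>[](r | ~q) -> [](r | ~q)):
1. ~(<>[](r | ~q) -> [](r | ~q)), u
2. <>[](r | ~q), u
3. ~[](r | ~q), u
4. [](r | ~q), v
5. r | ~q, u
6. r | ~q, v
7. ~q, u
8. ~q, v
9. ~(r | ~q), w
10. ~r, w
11. q, w
12. r | ~q, w
13. ~q, w
Accessibility: uRu, uRv, uRw, vRu, vRv, vRw, wRu, wRv, wRw
Branch closes: q and ~q both at w.
Every branch closes (one shown): valid in S5.
S4-tableau for the negation ~(<>[](r | ~q) -> [](r | ~q)):
1. ~(<>[](r | ~q) -> [](r | ~q)), u
2. <>[](r | ~q), u
3. ~[](r | ~q), u
4. [](r | ~q), v
5. r | ~q, v
6. ~q, v
7. ~(r | ~q), w
8. ~r, w
9. q, w
Accessibility: uRu, uRv, uRw, vRv, wRw
Complete open branch: countermodel on an S4-frame, so not valid in S4, nor in K, T (the same frame is also a K-frame and a T-frame).

S5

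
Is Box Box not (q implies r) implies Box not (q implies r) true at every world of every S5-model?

Tableau for the negation not (Box Box not (q implies r) implies Box not (q implies r)):
1. not (Box Box not (q implies r) implies Box not (q implies r)), w0
2. Box Box not (q implies r), w0
3. not Box not (q implies r), w0
4. Box not (q implies r), w0
5. not (q implies r), w0
6. q, w0
7. not r, w0
8. q implies r, w1
9. Box not (q implies r), w1
10. not (q implies r), w1
11. q, w1
12. not r, w1
13. r, w1
Accessibility: w0Rw0, w0Rw1, w1Rw0, w1Rw1
Branch closes: r and not r both at w1.
Every branch of the negation's tableau closes; the branch above is one of them.

Valid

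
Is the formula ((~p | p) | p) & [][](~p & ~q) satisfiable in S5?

1. ((~p | p) | p) & [][](~p & ~q), 0
2. (~p | p) | p, 0
3. [][](~p & ~q), 0
4. [](~p & ~q), 0
5. ~p & ~q, 0
6. ~p, 0
7. ~q, 0
8. ~p | p, 0
Accessibility: 0R0

Satisfiable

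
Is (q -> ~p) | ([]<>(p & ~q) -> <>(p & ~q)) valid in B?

Tableau for the negation ~((q -> ~p) | ([]<>(p & ~q) -> <>(p & ~q))):
1. ~((q -> ~p) | ([]<>(p & ~q) -> <>(p & ~q))), w0
2. ~(q -> ~p), w0   [~|-rule on 1]
3. ~([]<>(p & ~q) -> <>(p & ~q)), w0   [~|-rule on 1]
4. q, w0   [~->-rule on 2]
5. p, w0   [~->-rule on 2]
6. []<>(p & ~q), w0   [~->-rule on 3]
7. ~<>(p & ~q), w0   [~->-rule on 3]
8. <>(p & ~q), w0   [[]-rule on 6 via w0Rw0]
9. ~(p & ~q), w0   [~<>-rule on 7 via w0Rw0]
10. p & ~q, w1   [<>-rule on 8: fresh world w1, w0Rw1]
11. p, w1   [&-rule on 10]
12. ~q, w1   [&-rule on 10]
13. <>(p & ~q), w1   [[]-rule on 6 via w0Rw1]
14. ~(p & ~q), w1   [~<>-rule on 7 via w0Rw1]
15. q, w1   [~&-rule on 14 (branches; this branch)]
Accessibility: w0Rw0, w0Rw1, w1Rw0, w1Rw1
Branch closes: q and ~q both at w1.
Every branch of the negation's tableau closes; the branch above is one of them.

Valid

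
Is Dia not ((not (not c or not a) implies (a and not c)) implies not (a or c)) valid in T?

Invalid (countermodel exists)

Tableau for the negation not Dia not ((not (not c or not a) implies (a and not c)) implies not (a or c)):
1. not Dia not ((not (not c or not a) implies (a and not c)) implies not (a or c)), u
2. (not (not c or not a) implies (a and not c)) implies not (a or c), u   [neg-Dia-rule on 1 via uRu]
3. not (a or c), u   [implies-rule on 2 (branches; this branch)]
4. not a, u   [neg-or-rule on 3]
5. not c, u   [neg-or-rule on 3]
Accessibility: uRu
The negation has an open branch (countermodel exists).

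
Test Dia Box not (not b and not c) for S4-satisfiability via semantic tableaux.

Satisfiable (open branch found)

1. Dia Box not (not b and not c), 0
2. Box not (not b and not c), 1
3. not (not b and not c), 1
4. c, 1
Accessibility: 0R0, 0R1, 1R1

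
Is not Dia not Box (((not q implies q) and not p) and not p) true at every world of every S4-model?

Invalid (countermodel exists)

Tableau for the negation Dia not Box (((not q implies q) and not p) and not p):
1. Dia not Box (((not q implies q) and not p) and not p), u
2. not Box (((not q implies q) and not p) and not p), v   [Dia-rule on 1: fresh world v, uRv]
3. not (((not q implies q) and not p) and not p), w   [neg-Box-rule on 2: fresh world w, vRw]
4. p, w   [neg-and-rule on 3 (branches; this branch)]
Accessibility: uRu, uRv, uRw, vRv, vRw, wRw
The negation has an open branch (countermodel exists).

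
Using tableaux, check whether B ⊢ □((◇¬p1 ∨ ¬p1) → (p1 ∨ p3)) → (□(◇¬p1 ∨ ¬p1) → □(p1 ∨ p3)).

Valid in B

Tableau for the negation ¬(□((◇¬p1 ∨ ¬p1) → (p1 ∨ p3)) → (□(◇¬p1 ∨ ¬p1) → □(p1 ∨ p3))):
1. ¬(□((◇¬p1 ∨ ¬p1) → (p1 ∨ p3)) → (□(◇¬p1 ∨ ¬p1) → □(p1 ∨ p3))), w0
2. □((◇¬p1 ∨ ¬p1) → (p1 ∨ p3)), w0
3. ¬(□(◇¬p1 ∨ ¬p1) → □(p1 ∨ p3)), w0
4. □(◇¬p1 ∨ ¬p1), w0
5. ¬□(p1 ∨ p3), w0
6. (◇¬p1 ∨ ¬p1) → (p1 ∨ p3), w0
7. ◇¬p1 ∨ ¬p1, w0
8. p1 ∨ p3, w0
9. ¬p1, w0
10. p3, w0
11. ¬(p1 ∨ p3), w1
12. ¬p1, w1
13. ¬p3, w1
14. (◇¬p1 ∨ ¬p1) → (p1 ∨ p3), w1
15. ◇¬p1 ∨ ¬p1, w1
16. p1 ∨ p3, w1
17. p3, w1
Accessibility: w0Rw0, w0Rw1, w1Rw0, w1Rw1
Branch closes: p3 and ¬p3 both at w1.
Every branch of the negation's tableau closes; the branch above is one of them.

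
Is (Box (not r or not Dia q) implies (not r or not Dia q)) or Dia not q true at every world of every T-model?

Valid in T

Tableau for the negation not ((Box (not r or not Dia q) implies (not r or not Dia q)) or Dia not q):
1. not ((Box (not r or not Dia q) implies (not r or not Dia q)) or Dia not q), w0
2. not (Box (not r or not Dia q) implies (not r or not Dia q)), w0   [neg-or-rule on 1]
3. not Dia not q, w0   [neg-or-rule on 1]
4. Box (not r or not Dia q), w0   [neg-implies-rule on 2]
5. not (not r or not Dia q), w0   [neg-implies-rule on 2]
6. r, w0   [neg-or-rule on 5]
7. Dia q, w0   [neg-or-rule on 5]
8. q, w0   [neg-Dia-rule on 3 via w0Rw0]
9. not r or not Dia q, w0   [Box-rule on 4 via w0Rw0]
10. not Dia q, w0   [or-rule on 9 (branches; this branch)]
11. not q, w0   [neg-Dia-rule on 10 via w0Rw0]
Accessibility: w0Rw0
Branch closes: q and not q both at w0.
Every branch of the negation's tableau closes; the branch above is one of them.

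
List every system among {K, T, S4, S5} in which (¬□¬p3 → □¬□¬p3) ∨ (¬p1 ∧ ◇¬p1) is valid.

S5-tableau for the negation ¬((¬□¬p3 → □¬□¬p3) ∨ (¬p1 ∧ ◇¬p1)):
1. ¬((¬□¬p3 → □¬□¬p3) ∨ (¬p1 ∧ ◇¬p1)), u
2. ¬(¬□¬p3 → □¬□¬p3), u   [¬∨-rule on 1]
3. ¬(¬p1 ∧ ◇¬p1), u   [¬∨-rule on 1]
4. ¬□¬p3, u   [¬→-rule on 2]
5. ¬□¬□¬p3, u   [¬→-rule on 2]
6. ¬◇¬p1, u   [¬∧-rule on 3 (branches; this branch)]
7. p1, u   [¬◇-rule on 6 via uRu]
8. p3, v   [¬□-rule on 4: fresh world v, uRv]
9. p1, v   [¬◇-rule on 6 via uRv]
10. □¬p3, w   [¬□-rule on 5: fresh world w, uRw]
11. p1, w   [¬◇-rule on 6 via uRw]
12. ¬p3, u   [□-rule on 10 via wRu]
13. ¬p3, v   [□-rule on 10 via wRv]
Accessibility: uRu, uRv, uRw, vRu, vRv, vRw, wRu, wRv, wRw
Branch closes: p3 and ¬p3 both at v.
Every branch closes (one shown): valid in S5.
S4-tableau for the negation ¬((¬□¬p3 → □¬□¬p3) ∨ (¬p1 ∧ ◇¬p1)):
1. ¬((¬□¬p3 → □¬□¬p3) ∨ (¬p1 ∧ ◇¬p1)), u
2. ¬(¬□¬p3 → □¬□¬p3), u   [¬∨-rule on 1]
3. ¬(¬p1 ∧ ◇¬p1), u   [¬∨-rule on 1]
4. ¬□¬p3, u   [¬→-rule on 2]
5. ¬□¬□¬p3, u   [¬→-rule on 2]
6. ¬◇¬p1, u   [¬∧-rule on 3 (branches; this branch)]
7. p1, u   [¬◇-rule on 6 via uRu]
8. p3, v   [¬□-rule on 4: fresh world v, uRv]
9. p1, v   [¬◇-rule on 6 via uRv]
10. □¬p3, w   [¬□-rule on 5: fresh world w, uRw]
11. p1, w   [¬◇-rule on 6 via uRw]
12. ¬p3, w   [□-rule on 10 via wRw]
Accessibility: uRu, uRv, uRw, vRv, wRw
Complete open branch: countermodel on an S4-frame, so not valid in S4, nor in K, T (the same frame is also a K-frame and a T-frame).

S5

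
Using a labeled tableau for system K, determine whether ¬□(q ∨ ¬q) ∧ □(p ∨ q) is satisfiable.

Unsatisfiable (every branch closes)

1. ¬□(q ∨ ¬q) ∧ □(p ∨ q), 0
2. ¬□(q ∨ ¬q), 0
3. □(p ∨ q), 0
4. ¬(q ∨ ¬q), 1
5. ¬q, 1
6. q, 1
Accessibility: 0R1
Branch closes: q and ¬q both at 1.
Every branch closes; the branch above is one of them.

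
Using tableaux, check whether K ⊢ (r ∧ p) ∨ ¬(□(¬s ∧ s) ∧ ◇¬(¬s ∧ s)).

Tableau for the negation ¬((r ∧ p) ∨ ¬(□(¬s ∧ s) ∧ ◇¬(¬s ∧ s))):
1. ¬((r ∧ p) ∨ ¬(□(¬s ∧ s) ∧ ◇¬(¬s ∧ s))), u
2. ¬(r ∧ p), u   [¬∨-rule on 1]
3. □(¬s ∧ s) ∧ ◇¬(¬s ∧ s), u   [¬∨-rule on 1]
4. □(¬s ∧ s), u   [∧-rule on 3]
5. ◇¬(¬s ∧ s), u   [∧-rule on 3]
6. ¬p, u   [¬∧-rule on 2 (branches; this branch)]
7. ¬(¬s ∧ s), v   [◇-rule on 5: fresh world v, uRv]
8. ¬s ∧ s, v   [□-rule on 4 via uRv]
9. ¬s, v   [∧-rule on 8]
10. s, v   [∧-rule on 8]
Accessibility: uRv
Branch closes: s and ¬s both at v.
Every branch of the negation's tableau closes; the branch above is one of them.

Valid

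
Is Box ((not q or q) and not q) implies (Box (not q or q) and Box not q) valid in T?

Tableau for the negation not (Box ((not q or q) and not q) implies (Box (not q or q) and Box not q)):
1. not (Box ((not q or q) and not q) implies (Box (not q or q) and Box not q)), 0
2. Box ((not q or q) and not q), 0
3. not (Box (not q or q) and Box not q), 0
4. (not q or q) and not q, 0
5. not q or q, 0
6. not q, 0
7. not Box not q, 0
8. q, 1
9. (not q or q) and not q, 1
10. not q or q, 1
11. not q, 1
Accessibility: 0R0, 0R1, 1R1
Branch closes: q and not q both at 1.
Every branch of the negation's tableau closes; the branch above is one of them.

Valid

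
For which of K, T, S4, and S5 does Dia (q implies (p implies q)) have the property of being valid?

T, S4, S5

T-tableau for the negation not Dia (q implies (p implies q)):
1. not Dia (q implies (p implies q)), w0
2. not (q implies (p implies q)), w0
3. q, w0
4. not (p implies q), w0
5. p, w0
6. not q, w0
Accessibility: w0Rw0
Branch closes: q and not q both at w0.
Every branch closes (one shown): valid in T, hence also in S4, S5 (every theorem of T is a theorem of S4 and S5).
K-tableau for the negation not Dia (q implies (p implies q)):
1. not Dia (q implies (p implies q)), w0
Complete open branch: countermodel on a K-frame, so not valid in K.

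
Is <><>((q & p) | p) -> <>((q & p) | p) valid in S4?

Valid in S4

Tableau for the negation ~(<><>((q & p) | p) -> <>((q & p) | p)):
1. ~(<><>((q & p) | p) -> <>((q & p) | p)), w0
2. <><>((q & p) | p), w0
3. ~<>((q & p) | p), w0
4. ~((q & p) | p), w0
5. ~(q & p), w0
6. ~p, w0
7. <>((q & p) | p), w1
8. ~((q & p) | p), w1
9. ~(q & p), w1
10. ~p, w1
11. (q & p) | p, w2
12. ~((q & p) | p), w2
13. ~(q & p), w2
14. ~p, w2
15. q & p, w2
16. q, w2
17. p, w2
Accessibility: w0Rw0, w0Rw1, w0Rw2, w1Rw1, w1Rw2, w2Rw2
Branch closes: p and ~p both at w2.
Every branch of the negation's tableau closes; the branch above is one of them.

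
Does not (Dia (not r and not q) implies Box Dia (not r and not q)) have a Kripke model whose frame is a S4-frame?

1. not (Dia (not r and not q) implies Box Dia (not r and not q)), 0
2. Dia (not r and not q), 0
3. not Box Dia (not r and not q), 0
4. not r and not q, 1
5. not r, 1
6. not q, 1
7. not Dia (not r and not q), 2
8. not (not r and not q), 2
9. q, 2
Accessibility: 0R0, 0R1, 0R2, 1R1, 2R2

Satisfiable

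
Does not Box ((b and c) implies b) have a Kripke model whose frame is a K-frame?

No, unsatisfiable

1. not Box ((b and c) implies b), u
2. not ((b and c) implies b), v   [neg-Box-rule on 1: fresh world v, uRv]
3. b and c, v   [neg-implies-rule on 2]
4. not b, v   [neg-implies-rule on 2]
5. b, v   [and-rule on 3]
6. c, v   [and-rule on 3]
Accessibility: uRv
Branch closes: b and not b both at v.
Every branch closes; the branch above is one of them.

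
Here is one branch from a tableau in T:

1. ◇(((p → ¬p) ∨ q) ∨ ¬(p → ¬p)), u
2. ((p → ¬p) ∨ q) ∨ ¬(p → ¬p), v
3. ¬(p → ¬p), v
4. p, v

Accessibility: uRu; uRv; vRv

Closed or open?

No world carries both an atom and its negation.

Open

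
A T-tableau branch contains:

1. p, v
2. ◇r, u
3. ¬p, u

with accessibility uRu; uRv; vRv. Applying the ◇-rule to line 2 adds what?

a fresh world w with uRw, and r at w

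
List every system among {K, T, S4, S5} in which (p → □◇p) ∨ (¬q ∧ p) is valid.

S4-tableau for the negation ¬((p → □◇p) ∨ (¬q ∧ p)):
1. ¬((p → □◇p) ∨ (¬q ∧ p)), u
2. ¬(p → □◇p), u
3. ¬(¬q ∧ p), u
4. p, u
5. ¬□◇p, u
6. q, u
7. ¬◇p, v
8. ¬p, v
Accessibility: uRu, uRv, vRv
Complete open branch: countermodel on an S4-frame, so not valid in S4, nor in K, T (the same frame is also a K-frame and a T-frame).
S5-tableau for the negation ¬((p → □◇p) ∨ (¬q ∧ p)):
1. ¬((p → □◇p) ∨ (¬q ∧ p)), u
2. ¬(p → □◇p), u
3. ¬(¬q ∧ p), u
4. p, u
5. ¬□◇p, u
6. q, u
7. ¬◇p, v
8. ¬p, u
Accessibility: uRu, uRv, vRu, vRv
Branch closes: p and ¬p both at u.
Every branch closes (one shown): valid in S5.

S5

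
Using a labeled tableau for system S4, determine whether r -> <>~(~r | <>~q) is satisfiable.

1. r -> <>~(~r | <>~q), w0
2. <>~(~r | <>~q), w0
3. ~(~r | <>~q), w1
4. r, w1
5. ~<>~q, w1
6. q, w1
Accessibility: w0Rw0, w0Rw1, w1Rw1

Satisfiable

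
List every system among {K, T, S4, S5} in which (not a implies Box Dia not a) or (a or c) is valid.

S5

S5-tableau for the negation not ((not a implies Box Dia not a) or (a or c)):
1. not ((not a implies Box Dia not a) or (a or c)), u
2. not (not a implies Box Dia not a), u   [neg-or-rule on 1]
3. not (a or c), u   [neg-or-rule on 1]
4. not a, u   [neg-implies-rule on 2]
5. not Box Dia not a, u   [neg-implies-rule on 2]
6. not c, u   [neg-or-rule on 3]
7. not Dia not a, v   [neg-Box-rule on 5: fresh world v, uRv]
8. a, u   [neg-Dia-rule on 7 via vRu]
Accessibility: uRu, uRv, vRu, vRv
Branch closes: a and not a both at u.
Every branch closes (one shown): valid in S5.
S4-tableau for the negation not ((not a implies Box Dia not a) or (a or c)):
1. not ((not a implies Box Dia not a) or (a or c)), u
2. not (not a implies Box Dia not a), u   [neg-or-rule on 1]
3. not (a or c), u   [neg-or-rule on 1]
4. not a, u   [neg-implies-rule on 2]
5. not Box Dia not a, u   [neg-implies-rule on 2]
6. not c, u   [neg-or-rule on 3]
7. not Dia not a, v   [neg-Box-rule on 5: fresh world v, uRv]
8. a, v   [neg-Dia-rule on 7 via vRv]
Accessibility: uRu, uRv, vRv
Complete open branch: countermodel on an S4-frame, so not valid in S4, nor in K, T (the same frame is also a K-frame and a T-frame).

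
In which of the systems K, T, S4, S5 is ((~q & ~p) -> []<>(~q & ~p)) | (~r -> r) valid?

S4-tableau for the negation ~(((~q & ~p) -> []<>(~q & ~p)) | (~r -> r)):
1. ~(((~q & ~p) -> []<>(~q & ~p)) | (~r -> r)), 0
2. ~((~q & ~p) -> []<>(~q & ~p)), 0
3. ~(~r -> r), 0
4. ~q & ~p, 0
5. ~[]<>(~q & ~p), 0
6. ~r, 0
7. ~q, 0
8. ~p, 0
9. ~<>(~q & ~p), 1
10. ~(~q & ~p), 1
11. p, 1
Accessibility: 0R0, 0R1, 1R1
Complete open branch: countermodel on an S4-frame, so not valid in S4, nor in K, T (the same frame is also a K-frame and a T-frame).
S5-tableau for the negation ~(((~q & ~p) -> []<>(~q & ~p)) | (~r -> r)):
1. ~(((~q & ~p) -> []<>(~q & ~p)) | (~r -> r)), 0
2. ~((~q & ~p) -> []<>(~q & ~p)), 0
3. ~(~r -> r), 0
4. ~q & ~p, 0
5. ~[]<>(~q & ~p), 0
6. ~r, 0
7. ~q, 0
8. ~p, 0
9. ~<>(~q & ~p), 1
10. ~(~q & ~p), 0
11. ~(~q & ~p), 1
12. p, 0
Accessibility: 0R0, 0R1, 1R0, 1R1
Branch closes: p and ~p both at 0.
Every branch closes (one shown): valid in S5.

S5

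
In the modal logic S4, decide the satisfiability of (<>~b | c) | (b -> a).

Satisfiable (open branch found)

1. (<>~b | c) | (b -> a), 0
2. b -> a, 0
3. a, 0
Accessibility: 0R0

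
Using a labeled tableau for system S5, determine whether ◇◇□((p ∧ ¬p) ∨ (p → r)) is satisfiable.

1. ◇◇□((p ∧ ¬p) ∨ (p → r)), u
2. ◇□((p ∧ ¬p) ∨ (p → r)), v   [◇-rule on 1: fresh world v, uRv]
3. □((p ∧ ¬p) ∨ (p → r)), w   [◇-rule on 2: fresh world w, vRw]
4. (p ∧ ¬p) ∨ (p → r), u   [□-rule on 3 via wRu]
5. (p ∧ ¬p) ∨ (p → r), v   [□-rule on 3 via wRv]
6. (p ∧ ¬p) ∨ (p → r), w   [□-rule on 3 via wRw]
7. p → r, u   [∨-rule on 4 (branches; this branch)]
8. p → r, v   [∨-rule on 5 (branches; this branch)]
9. p → r, w   [∨-rule on 6 (branches; this branch)]
10. r, u   [→-rule on 7 (branches; this branch)]
11. r, v   [→-rule on 8 (branches; this branch)]
12. r, w   [→-rule on 9 (branches; this branch)]
Accessibility: uRu, uRv, uRw, vRu, vRv, vRw, wRu, wRv, wRw

Yes, satisfiable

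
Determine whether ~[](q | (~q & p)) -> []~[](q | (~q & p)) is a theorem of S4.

Invalid (countermodel exists)

Tableau for the negation ~(~[](q | (~q & p)) -> []~[](q | (~q & p))):
1. ~(~[](q | (~q & p)) -> []~[](q | (~q & p))), 0
2. ~[](q | (~q & p)), 0
3. ~[]~[](q | (~q & p)), 0
4. ~(q | (~q & p)), 1
5. ~q, 1
6. ~(~q & p), 1
7. ~p, 1
8. [](q | (~q & p)), 2
9. q | (~q & p), 2
10. ~q & p, 2
11. ~q, 2
12. p, 2
Accessibility: 0R0, 0R1, 0R2, 1R1, 2R2
The negation has an open branch (countermodel exists).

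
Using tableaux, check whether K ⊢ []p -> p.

Tableau for the negation ~([]p -> p):
1. ~([]p -> p), 0
2. []p, 0
3. ~p, 0
The negation has an open branch (countermodel exists).

No, not valid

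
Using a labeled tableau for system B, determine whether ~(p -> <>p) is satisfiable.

Unsatisfiable

1. ~(p -> <>p), 0
2. p, 0
3. ~<>p, 0
4. ~p, 0
Accessibility: 0R0
Branch closes: p and ~p both at 0.
(One branch shown.) All branches close.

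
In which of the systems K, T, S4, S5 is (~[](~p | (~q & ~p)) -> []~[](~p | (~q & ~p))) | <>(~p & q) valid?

S5

S4-tableau for the negation ~((~[](~p | (~q & ~p)) -> []~[](~p | (~q & ~p))) | <>(~p & q)):
1. ~((~[](~p | (~q & ~p)) -> []~[](~p | (~q & ~p))) | <>(~p & q)), w0
2. ~(~[](~p | (~q & ~p)) -> []~[](~p | (~q & ~p))), w0
3. ~<>(~p & q), w0
4. ~[](~p | (~q & ~p)), w0
5. ~[]~[](~p | (~q & ~p)), w0
6. ~(~p & q), w0
7. ~q, w0
8. ~(~p | (~q & ~p)), w1
9. p, w1
10. ~(~q & ~p), w1
11. ~(~p & q), w1
12. ~q, w1
13. [](~p | (~q & ~p)), w2
14. ~(~p & q), w2
15. ~p | (~q & ~p), w2
16. ~q, w2
17. ~q & ~p, w2
18. ~p, w2
Accessibility: w0Rw0, w0Rw1, w0Rw2, w1Rw1, w2Rw2
Complete open branch: countermodel on an S4-frame, so not valid in S4, nor in K, T (the same frame is also a K-frame and a T-frame).
S5-tableau for the negation ~((~[](~p | (~q & ~p)) -> []~[](~p | (~q & ~p))) | <>(~p & q)):
1. ~((~[](~p | (~q & ~p)) -> []~[](~p | (~q & ~p))) | <>(~p & q)), w0
2. ~(~[](~p | (~q & ~p)) -> []~[](~p | (~q & ~p))), w0
3. ~<>(~p & q), w0
4. ~[](~p | (~q & ~p)), w0
5. ~[]~[](~p | (~q & ~p)), w0
6. ~(~p & q), w0
7. ~q, w0
8. ~(~p | (~q & ~p)), w1
9. p, w1
10. ~(~q & ~p), w1
11. ~(~p & q), w1
12. ~q, w1
13. [](~p | (~q & ~p)), w2
14. ~(~p & q), w2
15. ~p | (~q & ~p), w0
16. ~p | (~q & ~p), w1
17. ~p | (~q & ~p), w2
18. ~q, w2
19. ~q & ~p, w0
20. ~p, w0
21. ~q & ~p, w1
22. ~p, w1
Accessibility: w0Rw0, w0Rw1, w0Rw2, w1Rw0, w1Rw1, w1Rw2, w2Rw0, w2Rw1, w2Rw2
Branch closes: p and ~p both at w1.
Every branch closes (one shown): valid in S5.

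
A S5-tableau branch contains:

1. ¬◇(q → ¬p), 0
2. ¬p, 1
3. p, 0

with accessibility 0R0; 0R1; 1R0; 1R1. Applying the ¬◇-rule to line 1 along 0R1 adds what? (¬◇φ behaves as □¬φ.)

¬◇φ behaves as □¬φ: propagate the negated body to each accessible world.

¬(q → ¬p), 1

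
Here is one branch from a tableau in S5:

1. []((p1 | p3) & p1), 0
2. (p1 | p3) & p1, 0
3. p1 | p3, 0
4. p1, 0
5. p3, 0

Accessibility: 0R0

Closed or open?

No, open

No world carries both an atom and its negation.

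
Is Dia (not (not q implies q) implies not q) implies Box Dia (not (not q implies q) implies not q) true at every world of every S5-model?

Tableau for the negation not (Dia (not (not q implies q) implies not q) implies Box Dia (not (not q implies q) implies not q)):
1. not (Dia (not (not q implies q) implies not q) implies Box Dia (not (not q implies q) implies not q)), u
2. Dia (not (not q implies q) implies not q), u   [neg-implies-rule on 1]
3. not Box Dia (not (not q implies q) implies not q), u   [neg-implies-rule on 1]
4. not (not q implies q) implies not q, v   [Dia-rule on 2: fresh world v, uRv]
5. not q implies q, v   [implies-rule on 4 (branches; this branch)]
6. q, v   [implies-rule on 5 (branches; this branch)]
7. not Dia (not (not q implies q) implies not q), w   [neg-Box-rule on 3: fresh world w, uRw]
8. not (not (not q implies q) implies not q), u   [neg-Dia-rule on 7 via wRu]
9. not (not q implies q), u   [neg-implies-rule on 8]
10. q, u   [neg-implies-rule on 8]
11. not q, u   [neg-implies-rule on 9]
Accessibility: uRu, uRv, uRw, vRu, vRv, vRw, wRu, wRv, wRw
Branch closes: q and not q both at u.
Every branch of the negation's tableau closes; the branch above is one of them.

Valid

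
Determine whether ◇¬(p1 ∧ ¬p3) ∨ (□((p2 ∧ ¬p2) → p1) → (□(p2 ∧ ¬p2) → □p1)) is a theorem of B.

Tableau for the negation ¬(◇¬(p1 ∧ ¬p3) ∨ (□((p2 ∧ ¬p2) → p1) → (□(p2 ∧ ¬p2) → □p1))):
1. ¬(◇¬(p1 ∧ ¬p3) ∨ (□((p2 ∧ ¬p2) → p1) → (□(p2 ∧ ¬p2) → □p1))), w0
2. ¬◇¬(p1 ∧ ¬p3), w0
3. ¬(□((p2 ∧ ¬p2) → p1) → (□(p2 ∧ ¬p2) → □p1)), w0
4. □((p2 ∧ ¬p2) → p1), w0
5. ¬(□(p2 ∧ ¬p2) → □p1), w0
6. □(p2 ∧ ¬p2), w0
7. ¬□p1, w0
8. p1 ∧ ¬p3, w0
9. p1, w0
10. ¬p3, w0
11. (p2 ∧ ¬p2) → p1, w0
12. p2 ∧ ¬p2, w0
13. p2, w0
14. ¬p2, w0
Accessibility: w0Rw0
Branch closes: p2 and ¬p2 both at w0.
All branches of the negation close; one closing branch shown above.

Valid in B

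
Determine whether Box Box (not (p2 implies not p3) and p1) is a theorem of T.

Not valid

Tableau for the negation not Box Box (not (p2 implies not p3) and p1):
1. not Box Box (not (p2 implies not p3) and p1), u
2. not Box (not (p2 implies not p3) and p1), v
3. not (not (p2 implies not p3) and p1), w
4. not p1, w
Accessibility: uRu, uRv, vRv, vRw, wRw
The negation has an open branch (countermodel exists).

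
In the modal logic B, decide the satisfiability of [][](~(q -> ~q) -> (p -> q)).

1. [][](~(q -> ~q) -> (p -> q)), u
2. [](~(q -> ~q) -> (p -> q)), u   [[]-rule on 1 via uRu]
3. ~(q -> ~q) -> (p -> q), u   [[]-rule on 2 via uRu]
4. p -> q, u   [->-rule on 3 (branches; this branch)]
5. q, u   [->-rule on 4 (branches; this branch)]
Accessibility: uRu

Satisfiable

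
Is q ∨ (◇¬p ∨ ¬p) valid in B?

No, not valid

Tableau for the negation ¬(q ∨ (◇¬p ∨ ¬p)):
1. ¬(q ∨ (◇¬p ∨ ¬p)), w0
2. ¬q, w0   [¬∨-rule on 1]
3. ¬(◇¬p ∨ ¬p), w0   [¬∨-rule on 1]
4. ¬◇¬p, w0   [¬∨-rule on 3]
5. p, w0   [¬∨-rule on 3]
Accessibility: w0Rw0
The negation has an open branch (countermodel exists).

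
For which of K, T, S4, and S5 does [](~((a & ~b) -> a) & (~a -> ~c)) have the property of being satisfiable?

K

T-tableau for the formula:
1. [](~((a & ~b) -> a) & (~a -> ~c)), u
2. ~((a & ~b) -> a) & (~a -> ~c), u   [[]-rule on 1 via uRu]
3. ~((a & ~b) -> a), u   [&-rule on 2]
4. ~a -> ~c, u   [&-rule on 2]
5. a & ~b, u   [~->-rule on 3]
6. ~a, u   [~->-rule on 3]
7. a, u   [&-rule on 5]
8. ~b, u   [&-rule on 5]
Accessibility: uRu
Branch closes: a and ~a both at u.
Every branch closes (one shown): unsatisfiable in T, hence also in S4, S5 (every S4/S5-frame is a T-frame).
K-tableau for the formula:
1. [](~((a & ~b) -> a) & (~a -> ~c)), u
Complete open branch: satisfiable in K.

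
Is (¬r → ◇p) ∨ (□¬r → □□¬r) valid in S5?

Valid

Tableau for the negation ¬((¬r → ◇p) ∨ (□¬r → □□¬r)):
1. ¬((¬r → ◇p) ∨ (□¬r → □□¬r)), 0
2. ¬(¬r → ◇p), 0
3. ¬(□¬r → □□¬r), 0
4. ¬r, 0
5. ¬◇p, 0
6. □¬r, 0
7. ¬□□¬r, 0
8. ¬p, 0
9. ¬□¬r, 1
10. ¬p, 1
11. ¬r, 1
12. r, 2
13. ¬p, 2
14. ¬r, 2
Accessibility: 0R0, 0R1, 0R2, 1R0, 1R1, 1R2, 2R0, 2R1, 2R2
Branch closes: r and ¬r both at 2.
All branches of the negation close; one closing branch shown above.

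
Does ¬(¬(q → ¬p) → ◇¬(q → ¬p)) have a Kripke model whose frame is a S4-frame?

No, unsatisfiable

1. ¬(¬(q → ¬p) → ◇¬(q → ¬p)), u
2. ¬(q → ¬p), u
3. ¬◇¬(q → ¬p), u
4. q, u
5. p, u
6. q → ¬p, u
7. ¬p, u
Accessibility: uRu
Branch closes: p and ¬p both at u.
Every branch closes; the branch above is one of them.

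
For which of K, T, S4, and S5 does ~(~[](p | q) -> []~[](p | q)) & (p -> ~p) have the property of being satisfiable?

S4-tableau for the formula:
1. ~(~[](p | q) -> []~[](p | q)) & (p -> ~p), 0
2. ~(~[](p | q) -> []~[](p | q)), 0
3. p -> ~p, 0
4. ~[](p | q), 0
5. ~[]~[](p | q), 0
6. ~p, 0
7. ~(p | q), 1
8. ~p, 1
9. ~q, 1
10. [](p | q), 2
11. p | q, 2
12. q, 2
Accessibility: 0R0, 0R1, 0R2, 1R1, 2R2
Complete open branch: satisfiable in S4, hence also in K, T (this S4-model is also a K-model and a T-model).
S5-tableau for the formula:
1. ~(~[](p | q) -> []~[](p | q)) & (p -> ~p), 0
2. ~(~[](p | q) -> []~[](p | q)), 0
3. p -> ~p, 0
4. ~[](p | q), 0
5. ~[]~[](p | q), 0
6. ~p, 0
7. ~(p | q), 1
8. ~p, 1
9. ~q, 1
10. [](p | q), 2
11. p | q, 0
12. p | q, 1
13. p | q, 2
14. q, 0
15. q, 1
Accessibility: 0R0, 0R1, 0R2, 1R0, 1R1, 1R2, 2R0, 2R1, 2R2
Branch closes: q and ~q both at 1.
Every branch closes (one shown): unsatisfiable in S5.

K, T, S4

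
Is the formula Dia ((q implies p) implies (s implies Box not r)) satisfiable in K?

1. Dia ((q implies p) implies (s implies Box not r)), w0
2. (q implies p) implies (s implies Box not r), w1
3. s implies Box not r, w1
4. Box not r, w1
Accessibility: w0Rw1

Satisfiable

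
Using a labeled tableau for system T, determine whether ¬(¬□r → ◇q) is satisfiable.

Yes, satisfiable

1. ¬(¬□r → ◇q), u
2. ¬□r, u
3. ¬◇q, u
4. ¬q, u
5. ¬r, v
6. ¬q, v
Accessibility: uRu, uRv, vRv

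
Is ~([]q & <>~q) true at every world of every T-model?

Tableau for the negation []q & <>~q:
1. []q & <>~q, u
2. []q, u   [&-rule on 1]
3. <>~q, u   [&-rule on 1]
4. q, u   [[]-rule on 2 via uRu]
5. ~q, v   [<>-rule on 3: fresh world v, uRv]
6. q, v   [[]-rule on 2 via uRv]
Accessibility: uRu, uRv, vRv
Branch closes: q and ~q both at v.
All branches of the negation close; one closing branch shown above.

Yes, valid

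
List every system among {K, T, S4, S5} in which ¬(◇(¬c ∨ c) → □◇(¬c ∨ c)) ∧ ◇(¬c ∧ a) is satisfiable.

T-tableau for the formula:
1. ¬(◇(¬c ∨ c) → □◇(¬c ∨ c)) ∧ ◇(¬c ∧ a), w0
2. ¬(◇(¬c ∨ c) → □◇(¬c ∨ c)), w0   [∧-rule on 1]
3. ◇(¬c ∧ a), w0   [∧-rule on 1]
4. ◇(¬c ∨ c), w0   [¬→-rule on 2]
5. ¬□◇(¬c ∨ c), w0   [¬→-rule on 2]
6. ¬c ∧ a, w1   [◇-rule on 3: fresh world w1, w0Rw1]
7. ¬c, w1   [∧-rule on 6]
8. a, w1   [∧-rule on 6]
9. ¬c ∨ c, w2   [◇-rule on 4: fresh world w2, w0Rw2]
10. c, w2   [∨-rule on 9 (branches; this branch)]
11. ¬◇(¬c ∨ c), w3   [¬□-rule on 5: fresh world w3, w0Rw3]
12. ¬(¬c ∨ c), w3   [¬◇-rule on 11 via w3Rw3]
13. c, w3   [¬∨-rule on 12]
14. ¬c, w3   [¬∨-rule on 12]
Accessibility: w0Rw0, w0Rw1, w0Rw2, w0Rw3, w1Rw1, w2Rw2, w3Rw3
Branch closes: c and ¬c both at w3.
Every branch closes (one shown): unsatisfiable in T, hence also in S4, S5 (every S4/S5-frame is a T-frame).
K-tableau for the formula:
1. ¬(◇(¬c ∨ c) → □◇(¬c ∨ c)) ∧ ◇(¬c ∧ a), w0
2. ¬(◇(¬c ∨ c) → □◇(¬c ∨ c)), w0   [∧-rule on 1]
3. ◇(¬c ∧ a), w0   [∧-rule on 1]
4. ◇(¬c ∨ c), w0   [¬→-rule on 2]
5. ¬□◇(¬c ∨ c), w0   [¬→-rule on 2]
6. ¬c ∧ a, w1   [◇-rule on 3: fresh world w1, w0Rw1]
7. ¬c, w1   [∧-rule on 6]
8. a, w1   [∧-rule on 6]
9. ¬c ∨ c, w2   [◇-rule on 4: fresh world w2, w0Rw2]
10. c, w2   [∨-rule on 9 (branches; this branch)]
11. ¬◇(¬c ∨ c), w3   [¬□-rule on 5: fresh world w3, w0Rw3]
Accessibility: w0Rw1, w0Rw2, w0Rw3
Complete open branch: satisfiable in K.

K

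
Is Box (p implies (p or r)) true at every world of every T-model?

Yes, valid

Tableau for the negation not Box (p implies (p or r)):
1. not Box (p implies (p or r)), 0
2. not (p implies (p or r)), 1   [neg-Box-rule on 1: fresh world 1, 0R1]
3. p, 1   [neg-implies-rule on 2]
4. not (p or r), 1   [neg-implies-rule on 2]
5. not p, 1   [neg-or-rule on 4]
6. not r, 1   [neg-or-rule on 4]
Accessibility: 0R0, 0R1, 1R1
Branch closes: p and not p both at 1.
Every branch of the negation's tableau closes; the branch above is one of them.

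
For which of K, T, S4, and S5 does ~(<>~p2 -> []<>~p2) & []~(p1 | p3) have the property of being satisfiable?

K, T, S4

S4-tableau for the formula:
1. ~(<>~p2 -> []<>~p2) & []~(p1 | p3), 0
2. ~(<>~p2 -> []<>~p2), 0   [&-rule on 1]
3. []~(p1 | p3), 0   [&-rule on 1]
4. <>~p2, 0   [~->-rule on 2]
5. ~[]<>~p2, 0   [~->-rule on 2]
6. ~(p1 | p3), 0   [[]-rule on 3 via 0R0]
7. ~p1, 0   [~|-rule on 6]
8. ~p3, 0   [~|-rule on 6]
9. ~p2, 1   [<>-rule on 4: fresh world 1, 0R1]
10. ~(p1 | p3), 1   [[]-rule on 3 via 0R1]
11. ~p1, 1   [~|-rule on 10]
12. ~p3, 1   [~|-rule on 10]
13. ~<>~p2, 2   [~[]-rule on 5: fresh world 2, 0R2]
14. ~(p1 | p3), 2   [[]-rule on 3 via 0R2]
15. ~p1, 2   [~|-rule on 14]
16. ~p3, 2   [~|-rule on 14]
17. p2, 2   [~<>-rule on 13 via 2R2]
Accessibility: 0R0, 0R1, 0R2, 1R1, 2R2
Complete open branch: satisfiable in S4, hence also in K, T (this S4-model is also a K-model and a T-model).
S5-tableau for the formula:
1. ~(<>~p2 -> []<>~p2) & []~(p1 | p3), 0
2. ~(<>~p2 -> []<>~p2), 0   [&-rule on 1]
3. []~(p1 | p3), 0   [&-rule on 1]
4. <>~p2, 0   [~->-rule on 2]
5. ~[]<>~p2, 0   [~->-rule on 2]
6. ~(p1 | p3), 0   [[]-rule on 3 via 0R0]
7. ~p1, 0   [~|-rule on 6]
8. ~p3, 0   [~|-rule on 6]
9. ~p2, 1   [<>-rule on 4: fresh world 1, 0R1]
10. ~(p1 | p3), 1   [[]-rule on 3 via 0R1]
11. ~p1, 1   [~|-rule on 10]
12. ~p3, 1   [~|-rule on 10]
13. ~<>~p2, 2   [~[]-rule on 5: fresh world 2, 0R2]
14. ~(p1 | p3), 2   [[]-rule on 3 via 0R2]
15. ~p1, 2   [~|-rule on 14]
16. ~p3, 2   [~|-rule on 14]
17. p2, 0   [~<>-rule on 13 via 2R0]
18. p2, 1   [~<>-rule on 13 via 2R1]
Accessibility: 0R0, 0R1, 0R2, 1R0, 1R1, 1R2, 2R0, 2R1, 2R2
Branch closes: p2 and ~p2 both at 1.
Every branch closes (one shown): unsatisfiable in S5.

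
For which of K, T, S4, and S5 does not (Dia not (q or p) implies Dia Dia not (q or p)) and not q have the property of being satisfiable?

K

T-tableau for the formula:
1. not (Dia not (q or p) implies Dia Dia not (q or p)) and not q, w0
2. not (Dia not (q or p) implies Dia Dia not (q or p)), w0
3. not q, w0
4. Dia not (q or p), w0
5. not Dia Dia not (q or p), w0
6. not Dia not (q or p), w0
7. q or p, w0
8. p, w0
9. not (q or p), w1
10. not q, w1
11. not p, w1
12. not Dia not (q or p), w1
13. q or p, w1
14. p, w1
Accessibility: w0Rw0, w0Rw1, w1Rw1
Branch closes: p and not p both at w1.
Every branch closes (one shown): unsatisfiable in T, hence also in S4, S5 (every S4/S5-frame is a T-frame).
K-tableau for the formula:
1. not (Dia not (q or p) implies Dia Dia not (q or p)) and not q, w0
2. not (Dia not (q or p) implies Dia Dia not (q or p)), w0
3. not q, w0
4. Dia not (q or p), w0
5. not Dia Dia not (q or p), w0
6. not (q or p), w1
7. not q, w1
8. not p, w1
9. not Dia not (q or p), w1
Accessibility: w0Rw1
Complete open branch: satisfiable in K.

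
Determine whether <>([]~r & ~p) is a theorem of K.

Tableau for the negation ~<>([]~r & ~p):
1. ~<>([]~r & ~p), 0
The negation has an open branch (countermodel exists).

Invalid (countermodel exists)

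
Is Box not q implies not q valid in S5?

Valid

Tableau for the negation not (Box not q implies not q):
1. not (Box not q implies not q), u
2. Box not q, u
3. q, u
4. not q, u
Accessibility: uRu
Branch closes: q and not q both at u.
All branches of the negation close; one closing branch shown above.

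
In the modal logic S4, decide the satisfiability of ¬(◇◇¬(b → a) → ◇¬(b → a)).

Unsatisfiable (every branch closes)

1. ¬(◇◇¬(b → a) → ◇¬(b → a)), w0
2. ◇◇¬(b → a), w0
3. ¬◇¬(b → a), w0
4. b → a, w0
5. a, w0
6. ◇¬(b → a), w1
7. b → a, w1
8. a, w1
9. ¬(b → a), w2
10. b, w2
11. ¬a, w2
12. b → a, w2
13. a, w2
Accessibility: w0Rw0, w0Rw1, w0Rw2, w1Rw1, w1Rw2, w2Rw2
Branch closes: a and ¬a both at w2.
(One branch shown.) All branches close.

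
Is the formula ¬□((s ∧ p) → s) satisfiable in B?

No, unsatisfiable

1. ¬□((s ∧ p) → s), u
2. ¬((s ∧ p) → s), v
3. s ∧ p, v
4. ¬s, v
5. s, v
6. p, v
Accessibility: uRu, uRv, vRu, vRv
Branch closes: s and ¬s both at v.
(One branch shown.) All branches close.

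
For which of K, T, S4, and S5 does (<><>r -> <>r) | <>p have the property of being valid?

S4, S5

S4-tableau for the negation ~((<><>r -> <>r) | <>p):
1. ~((<><>r -> <>r) | <>p), w0
2. ~(<><>r -> <>r), w0
3. ~<>p, w0
4. <><>r, w0
5. ~<>r, w0
6. ~p, w0
7. ~r, w0
8. <>r, w1
9. ~p, w1
10. ~r, w1
11. r, w2
12. ~p, w2
13. ~r, w2
Accessibility: w0Rw0, w0Rw1, w0Rw2, w1Rw1, w1Rw2, w2Rw2
Branch closes: r and ~r both at w2.
Every branch closes (one shown): valid in S4, hence also in S5 (every theorem of S4 is a theorem of S5).
T-tableau for the negation ~((<><>r -> <>r) | <>p):
1. ~((<><>r -> <>r) | <>p), w0
2. ~(<><>r -> <>r), w0
3. ~<>p, w0
4. <><>r, w0
5. ~<>r, w0
6. ~p, w0
7. ~r, w0
8. <>r, w1
9. ~p, w1
10. ~r, w1
11. r, w2
Accessibility: w0Rw0, w0Rw1, w1Rw1, w1Rw2, w2Rw2
Complete open branch: countermodel on a T-frame, so not valid in T, nor in K (the same frame is also a K-frame).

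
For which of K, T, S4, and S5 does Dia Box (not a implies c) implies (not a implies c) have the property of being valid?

S5

S4-tableau for the negation not (Dia Box (not a implies c) implies (not a implies c)):
1. not (Dia Box (not a implies c) implies (not a implies c)), 0
2. Dia Box (not a implies c), 0   [neg-implies-rule on 1]
3. not (not a implies c), 0   [neg-implies-rule on 1]
4. not a, 0   [neg-implies-rule on 3]
5. not c, 0   [neg-implies-rule on 3]
6. Box (not a implies c), 1   [Dia-rule on 2: fresh world 1, 0R1]
7. not a implies c, 1   [Box-rule on 6 via 1R1]
8. c, 1   [implies-rule on 7 (branches; this branch)]
Accessibility: 0R0, 0R1, 1R1
Complete open branch: countermodel on an S4-frame, so not valid in S4, nor in K, T (the same frame is also a K-frame and a T-frame).
S5-tableau for the negation not (Dia Box (not a implies c) implies (not a implies c)):
1. not (Dia Box (not a implies c) implies (not a implies c)), 0
2. Dia Box (not a implies c), 0   [neg-implies-rule on 1]
3. not (not a implies c), 0   [neg-implies-rule on 1]
4. not a, 0   [neg-implies-rule on 3]
5. not c, 0   [neg-implies-rule on 3]
6. Box (not a implies c), 1   [Dia-rule on 2: fresh world 1, 0R1]
7. not a implies c, 0   [Box-rule on 6 via 1R0]
8. not a implies c, 1   [Box-rule on 6 via 1R1]
9. c, 0   [implies-rule on 7 (branches; this branch)]
Accessibility: 0R0, 0R1, 1R0, 1R1
Branch closes: c and not c both at 0.
Every branch closes (one shown): valid in S5.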